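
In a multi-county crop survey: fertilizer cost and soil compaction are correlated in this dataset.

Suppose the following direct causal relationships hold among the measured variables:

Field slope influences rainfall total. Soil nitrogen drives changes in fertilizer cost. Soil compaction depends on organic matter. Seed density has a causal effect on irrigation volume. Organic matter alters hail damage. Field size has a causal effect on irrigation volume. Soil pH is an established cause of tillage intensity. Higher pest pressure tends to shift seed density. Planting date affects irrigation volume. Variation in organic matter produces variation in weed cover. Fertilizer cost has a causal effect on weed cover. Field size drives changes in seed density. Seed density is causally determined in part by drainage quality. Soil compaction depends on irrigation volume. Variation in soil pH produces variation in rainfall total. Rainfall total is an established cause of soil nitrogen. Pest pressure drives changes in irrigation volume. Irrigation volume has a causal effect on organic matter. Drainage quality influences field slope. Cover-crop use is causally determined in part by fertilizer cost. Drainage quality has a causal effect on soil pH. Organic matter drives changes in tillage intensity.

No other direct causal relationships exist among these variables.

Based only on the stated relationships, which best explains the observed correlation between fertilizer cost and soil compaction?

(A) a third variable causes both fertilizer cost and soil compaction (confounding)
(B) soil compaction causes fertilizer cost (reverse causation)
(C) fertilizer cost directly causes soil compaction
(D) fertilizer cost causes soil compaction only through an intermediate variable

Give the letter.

Drainage quality causes fertilizer cost (drainage quality → soil pH → rainfall total → soil nitrogen → fertilizer cost) and soil compaction (drainage quality → seed density → irrigation volume → soil compaction) — a common cause creating the correlation.
There is no stated path from fertilizer cost to soil compaction or from soil compaction to fertilizer cost, so neither direct nor reverse causation applies.

A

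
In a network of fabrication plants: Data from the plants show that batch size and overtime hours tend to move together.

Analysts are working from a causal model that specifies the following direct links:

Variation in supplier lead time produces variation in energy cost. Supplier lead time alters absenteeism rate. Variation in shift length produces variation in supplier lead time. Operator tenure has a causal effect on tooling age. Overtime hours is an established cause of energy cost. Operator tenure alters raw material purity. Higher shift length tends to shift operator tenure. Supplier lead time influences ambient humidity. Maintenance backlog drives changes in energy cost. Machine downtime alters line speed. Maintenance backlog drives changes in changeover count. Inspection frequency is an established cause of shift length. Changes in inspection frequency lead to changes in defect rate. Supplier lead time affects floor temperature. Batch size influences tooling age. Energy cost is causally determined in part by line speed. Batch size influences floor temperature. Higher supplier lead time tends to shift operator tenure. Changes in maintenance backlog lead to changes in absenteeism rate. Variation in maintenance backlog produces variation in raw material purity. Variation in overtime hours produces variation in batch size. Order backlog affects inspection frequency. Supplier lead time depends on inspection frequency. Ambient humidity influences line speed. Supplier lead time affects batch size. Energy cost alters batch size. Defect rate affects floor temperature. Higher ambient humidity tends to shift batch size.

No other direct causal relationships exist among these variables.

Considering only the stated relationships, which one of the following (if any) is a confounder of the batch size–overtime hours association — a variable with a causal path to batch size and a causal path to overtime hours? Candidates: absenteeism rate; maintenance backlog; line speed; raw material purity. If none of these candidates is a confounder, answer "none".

None of the listed candidates has causal paths to both batch size and overtime hours in the stated relationships, so none is a common cause.

none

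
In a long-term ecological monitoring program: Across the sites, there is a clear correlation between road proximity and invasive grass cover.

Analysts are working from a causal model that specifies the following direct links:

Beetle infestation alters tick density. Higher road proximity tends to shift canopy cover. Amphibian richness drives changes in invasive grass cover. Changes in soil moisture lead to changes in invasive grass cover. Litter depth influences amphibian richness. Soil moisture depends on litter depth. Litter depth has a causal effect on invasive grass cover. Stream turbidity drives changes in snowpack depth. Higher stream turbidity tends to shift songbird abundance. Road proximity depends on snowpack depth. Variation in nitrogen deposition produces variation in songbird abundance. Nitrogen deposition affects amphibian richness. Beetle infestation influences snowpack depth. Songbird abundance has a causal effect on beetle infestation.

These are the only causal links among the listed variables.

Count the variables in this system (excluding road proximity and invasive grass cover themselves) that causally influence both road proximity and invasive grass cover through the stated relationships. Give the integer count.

1

The common causes are: nitrogen deposition (to road proximity via nitrogen deposition → songbird abundance → beetle infestation → snowpack depth → road proximity; to invasive grass cover via nitrogen deposition → amphibian richness → invasive grass cover).
Every other variable lacks a causal path to at least one of road proximity and invasive grass cover.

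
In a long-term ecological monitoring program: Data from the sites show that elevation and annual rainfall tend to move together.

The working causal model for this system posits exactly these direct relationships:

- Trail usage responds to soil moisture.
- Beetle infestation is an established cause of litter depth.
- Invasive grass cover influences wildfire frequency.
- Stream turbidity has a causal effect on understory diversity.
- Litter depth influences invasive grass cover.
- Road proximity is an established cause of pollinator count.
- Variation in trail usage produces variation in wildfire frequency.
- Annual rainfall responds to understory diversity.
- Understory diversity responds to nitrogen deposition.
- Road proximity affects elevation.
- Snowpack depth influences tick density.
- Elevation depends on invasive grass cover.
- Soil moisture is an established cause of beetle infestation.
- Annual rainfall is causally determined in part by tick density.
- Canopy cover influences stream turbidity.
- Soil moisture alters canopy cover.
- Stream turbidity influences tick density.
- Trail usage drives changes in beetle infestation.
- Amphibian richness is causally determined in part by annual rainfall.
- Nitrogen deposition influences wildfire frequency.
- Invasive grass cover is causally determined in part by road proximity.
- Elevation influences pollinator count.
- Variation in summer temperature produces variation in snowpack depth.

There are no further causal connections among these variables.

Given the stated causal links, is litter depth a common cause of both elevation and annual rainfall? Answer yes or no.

no

Litter depth has no stated causal path to annual rainfall. A confounder must cause both variables, so litter depth does not qualify.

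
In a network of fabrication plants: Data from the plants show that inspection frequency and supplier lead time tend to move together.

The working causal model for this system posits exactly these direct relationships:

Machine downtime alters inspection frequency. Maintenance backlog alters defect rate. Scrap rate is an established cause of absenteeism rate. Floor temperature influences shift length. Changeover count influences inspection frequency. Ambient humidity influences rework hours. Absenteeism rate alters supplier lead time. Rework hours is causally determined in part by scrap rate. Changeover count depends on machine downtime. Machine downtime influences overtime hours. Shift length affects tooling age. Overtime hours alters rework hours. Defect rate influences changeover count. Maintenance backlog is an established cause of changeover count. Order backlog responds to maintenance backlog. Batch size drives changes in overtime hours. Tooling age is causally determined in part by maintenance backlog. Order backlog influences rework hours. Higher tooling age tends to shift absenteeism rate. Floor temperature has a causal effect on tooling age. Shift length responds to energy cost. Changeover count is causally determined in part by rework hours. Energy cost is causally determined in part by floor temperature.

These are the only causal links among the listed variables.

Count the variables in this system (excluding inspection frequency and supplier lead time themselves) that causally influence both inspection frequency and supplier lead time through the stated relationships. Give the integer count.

2

The common causes are: maintenance backlog (to inspection frequency via maintenance backlog → changeover count → inspection frequency; to supplier lead time via maintenance backlog → tooling age → absenteeism rate → supplier lead time); scrap rate (to inspection frequency via scrap rate → rework hours → changeover count → inspection frequency; to supplier lead time via scrap rate → absenteeism rate → supplier lead time).
Every other variable lacks a causal path to at least one of inspection frequency and supplier lead time.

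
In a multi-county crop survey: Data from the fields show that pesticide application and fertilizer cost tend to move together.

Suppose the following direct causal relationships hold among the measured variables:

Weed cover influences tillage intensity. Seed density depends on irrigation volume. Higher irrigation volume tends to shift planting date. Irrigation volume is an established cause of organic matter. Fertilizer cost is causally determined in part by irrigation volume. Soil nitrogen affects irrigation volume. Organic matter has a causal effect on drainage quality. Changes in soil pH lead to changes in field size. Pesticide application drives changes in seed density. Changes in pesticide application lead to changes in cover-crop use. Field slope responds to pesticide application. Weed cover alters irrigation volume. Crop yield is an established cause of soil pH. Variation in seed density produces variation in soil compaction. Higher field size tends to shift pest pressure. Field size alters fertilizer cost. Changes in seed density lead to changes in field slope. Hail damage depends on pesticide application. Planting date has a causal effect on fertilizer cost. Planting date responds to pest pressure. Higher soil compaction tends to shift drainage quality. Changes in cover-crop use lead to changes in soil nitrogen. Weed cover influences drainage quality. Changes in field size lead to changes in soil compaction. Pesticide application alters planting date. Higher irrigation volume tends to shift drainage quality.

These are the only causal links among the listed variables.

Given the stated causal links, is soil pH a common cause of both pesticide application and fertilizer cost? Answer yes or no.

Soil pH has no stated causal path to pesticide application. A confounder must cause both variables, so soil pH does not qualify.

no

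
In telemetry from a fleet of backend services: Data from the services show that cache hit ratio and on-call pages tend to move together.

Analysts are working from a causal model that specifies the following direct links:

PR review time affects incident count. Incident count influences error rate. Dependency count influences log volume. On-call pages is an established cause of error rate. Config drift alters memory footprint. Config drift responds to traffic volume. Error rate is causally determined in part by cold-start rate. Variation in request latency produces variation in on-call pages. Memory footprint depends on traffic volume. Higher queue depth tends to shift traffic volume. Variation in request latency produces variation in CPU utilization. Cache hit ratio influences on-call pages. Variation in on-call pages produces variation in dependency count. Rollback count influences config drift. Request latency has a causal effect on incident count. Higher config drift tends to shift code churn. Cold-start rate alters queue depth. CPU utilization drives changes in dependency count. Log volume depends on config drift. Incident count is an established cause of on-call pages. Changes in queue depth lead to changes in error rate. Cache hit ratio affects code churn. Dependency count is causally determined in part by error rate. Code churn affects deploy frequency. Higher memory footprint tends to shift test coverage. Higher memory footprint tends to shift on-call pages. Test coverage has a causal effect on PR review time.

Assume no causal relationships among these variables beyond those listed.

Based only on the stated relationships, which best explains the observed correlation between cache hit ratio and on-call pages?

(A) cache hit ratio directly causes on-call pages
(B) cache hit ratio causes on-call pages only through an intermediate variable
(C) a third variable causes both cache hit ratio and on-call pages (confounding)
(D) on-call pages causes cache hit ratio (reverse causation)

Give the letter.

A

There is a stated direct causal link cache hit ratio → on-call pages, and no variable causes both cache hit ratio and on-call pages, so the correlation reflects direct causation.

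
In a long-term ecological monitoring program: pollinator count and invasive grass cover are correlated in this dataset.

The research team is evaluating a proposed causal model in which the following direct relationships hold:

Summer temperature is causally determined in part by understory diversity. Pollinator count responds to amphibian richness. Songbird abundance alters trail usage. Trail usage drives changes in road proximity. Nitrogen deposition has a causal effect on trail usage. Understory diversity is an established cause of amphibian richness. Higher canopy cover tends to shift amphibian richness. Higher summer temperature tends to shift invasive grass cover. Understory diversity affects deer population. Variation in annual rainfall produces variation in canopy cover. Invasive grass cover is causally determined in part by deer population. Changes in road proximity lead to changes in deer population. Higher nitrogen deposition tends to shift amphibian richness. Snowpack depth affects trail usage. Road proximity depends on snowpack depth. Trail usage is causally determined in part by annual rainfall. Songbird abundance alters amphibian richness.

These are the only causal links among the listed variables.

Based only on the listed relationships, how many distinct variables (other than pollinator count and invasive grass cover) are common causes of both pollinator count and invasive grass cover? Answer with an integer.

The common causes are: annual rainfall (to pollinator count via annual rainfall → canopy cover → amphibian richness → pollinator count; to invasive grass cover via annual rainfall → trail usage → road proximity → deer population → invasive grass cover); nitrogen deposition (to pollinator count via nitrogen deposition → amphibian richness → pollinator count; to invasive grass cover via nitrogen deposition → trail usage → road proximity → deer population → invasive grass cover); songbird abundance (to pollinator count via songbird abundance → amphibian richness → pollinator count; to invasive grass cover via songbird abundance → trail usage → road proximity → deer population → invasive grass cover); understory diversity (to pollinator count via understory diversity → amphibian richness → pollinator count; to invasive grass cover via understory diversity → deer population → invasive grass cover).
Every other variable lacks a causal path to at least one of pollinator count and invasive grass cover.

4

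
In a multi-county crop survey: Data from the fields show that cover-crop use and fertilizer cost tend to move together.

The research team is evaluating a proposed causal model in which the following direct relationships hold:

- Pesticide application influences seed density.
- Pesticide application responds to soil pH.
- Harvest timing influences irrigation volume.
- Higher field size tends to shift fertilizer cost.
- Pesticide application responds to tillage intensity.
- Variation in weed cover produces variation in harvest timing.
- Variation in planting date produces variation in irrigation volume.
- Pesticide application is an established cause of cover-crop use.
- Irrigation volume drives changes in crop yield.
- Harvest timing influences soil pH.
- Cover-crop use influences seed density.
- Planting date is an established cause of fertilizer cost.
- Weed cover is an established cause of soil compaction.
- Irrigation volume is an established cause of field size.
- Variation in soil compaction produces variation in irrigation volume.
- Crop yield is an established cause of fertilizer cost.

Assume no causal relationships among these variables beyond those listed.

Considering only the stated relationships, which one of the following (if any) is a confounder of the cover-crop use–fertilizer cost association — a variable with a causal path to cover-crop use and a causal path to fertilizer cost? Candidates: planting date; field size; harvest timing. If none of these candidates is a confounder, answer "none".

Harvest timing causes cover-crop use (harvest timing → soil pH → pesticide application → cover-crop use) and also causes fertilizer cost (harvest timing → irrigation volume → crop yield → fertilizer cost); it is a common cause of both.
Each of the other candidates lacks a causal path to at least one of cover-crop use and fertilizer cost, so they do not confound the relationship.

harvest timing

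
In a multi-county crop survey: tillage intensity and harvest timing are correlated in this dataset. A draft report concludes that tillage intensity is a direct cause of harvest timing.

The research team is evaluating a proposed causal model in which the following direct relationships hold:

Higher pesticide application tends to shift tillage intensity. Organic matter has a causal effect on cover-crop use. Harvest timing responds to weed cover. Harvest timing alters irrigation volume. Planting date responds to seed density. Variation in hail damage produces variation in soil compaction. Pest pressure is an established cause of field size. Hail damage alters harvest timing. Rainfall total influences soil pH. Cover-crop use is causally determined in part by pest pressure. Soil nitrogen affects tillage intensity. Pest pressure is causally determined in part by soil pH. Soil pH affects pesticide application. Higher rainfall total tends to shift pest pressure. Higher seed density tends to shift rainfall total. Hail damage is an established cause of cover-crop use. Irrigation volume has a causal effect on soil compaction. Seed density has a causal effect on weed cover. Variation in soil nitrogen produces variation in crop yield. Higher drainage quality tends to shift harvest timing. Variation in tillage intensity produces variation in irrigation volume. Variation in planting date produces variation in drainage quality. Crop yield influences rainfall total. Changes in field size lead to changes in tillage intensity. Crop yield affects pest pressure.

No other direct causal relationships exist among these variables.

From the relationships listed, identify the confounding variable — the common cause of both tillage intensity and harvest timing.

Seed density has a causal path to tillage intensity (seed density → rainfall total → soil pH → pesticide application → tillage intensity) and a separate causal path to harvest timing (seed density → weed cover → harvest timing), so it is a common cause of both.
No stated relationship gives tillage intensity a causal route to harvest timing, so the correlation is explained by the shared upstream cause rather than a direct effect.

seed density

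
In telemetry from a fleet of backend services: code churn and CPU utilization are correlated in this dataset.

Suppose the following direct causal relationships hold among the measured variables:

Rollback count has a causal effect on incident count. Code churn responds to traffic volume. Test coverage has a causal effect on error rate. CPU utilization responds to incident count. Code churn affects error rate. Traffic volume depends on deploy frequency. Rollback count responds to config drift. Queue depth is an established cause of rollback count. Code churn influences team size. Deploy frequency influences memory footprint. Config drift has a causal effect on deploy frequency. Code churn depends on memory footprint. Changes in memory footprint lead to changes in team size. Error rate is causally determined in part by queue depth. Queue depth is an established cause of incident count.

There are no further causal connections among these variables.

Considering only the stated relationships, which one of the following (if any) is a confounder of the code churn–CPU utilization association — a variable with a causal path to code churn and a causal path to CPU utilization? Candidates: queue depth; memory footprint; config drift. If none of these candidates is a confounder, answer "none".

Config drift causes code churn (config drift → deploy frequency → memory footprint → code churn) and also causes CPU utilization (config drift → rollback count → incident count → CPU utilization); it is a common cause of both.
Each of the other candidates lacks a causal path to at least one of code churn and CPU utilization, so they do not confound the relationship.

config drift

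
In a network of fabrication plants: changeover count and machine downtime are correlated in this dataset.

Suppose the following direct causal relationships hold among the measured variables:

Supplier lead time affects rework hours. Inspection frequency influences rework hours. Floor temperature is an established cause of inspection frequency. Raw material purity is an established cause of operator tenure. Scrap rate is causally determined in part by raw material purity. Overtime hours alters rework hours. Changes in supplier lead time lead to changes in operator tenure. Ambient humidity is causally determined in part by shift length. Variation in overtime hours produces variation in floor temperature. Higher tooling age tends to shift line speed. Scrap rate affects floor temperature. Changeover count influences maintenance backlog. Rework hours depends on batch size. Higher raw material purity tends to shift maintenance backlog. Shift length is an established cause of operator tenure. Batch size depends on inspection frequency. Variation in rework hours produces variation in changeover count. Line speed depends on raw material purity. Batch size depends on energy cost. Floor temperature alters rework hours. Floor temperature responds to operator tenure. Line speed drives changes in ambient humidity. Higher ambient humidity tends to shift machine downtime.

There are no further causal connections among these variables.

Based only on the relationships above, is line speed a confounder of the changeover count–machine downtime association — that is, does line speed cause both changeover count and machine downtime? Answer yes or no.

no

Line speed has no stated causal path to changeover count. A confounder must cause both variables, so line speed does not qualify.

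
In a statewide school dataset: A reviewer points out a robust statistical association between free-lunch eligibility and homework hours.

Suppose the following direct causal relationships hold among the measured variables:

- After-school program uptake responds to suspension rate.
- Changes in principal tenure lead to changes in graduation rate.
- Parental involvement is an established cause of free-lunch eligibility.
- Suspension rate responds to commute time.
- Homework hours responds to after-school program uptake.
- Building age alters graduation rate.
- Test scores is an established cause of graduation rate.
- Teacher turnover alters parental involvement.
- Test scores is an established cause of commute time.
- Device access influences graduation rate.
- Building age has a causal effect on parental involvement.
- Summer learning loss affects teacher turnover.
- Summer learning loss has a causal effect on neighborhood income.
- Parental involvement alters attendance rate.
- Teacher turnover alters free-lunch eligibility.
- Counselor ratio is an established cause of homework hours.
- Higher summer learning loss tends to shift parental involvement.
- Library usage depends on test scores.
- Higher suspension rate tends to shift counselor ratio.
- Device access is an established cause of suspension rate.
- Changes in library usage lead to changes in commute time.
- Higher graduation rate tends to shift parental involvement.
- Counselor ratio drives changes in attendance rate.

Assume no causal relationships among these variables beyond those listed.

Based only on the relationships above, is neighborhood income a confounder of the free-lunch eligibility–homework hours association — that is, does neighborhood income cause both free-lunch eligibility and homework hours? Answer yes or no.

no

Neighborhood income has no stated causal path to either free-lunch eligibility or homework hours. A confounder must cause both variables, so neighborhood income does not qualify.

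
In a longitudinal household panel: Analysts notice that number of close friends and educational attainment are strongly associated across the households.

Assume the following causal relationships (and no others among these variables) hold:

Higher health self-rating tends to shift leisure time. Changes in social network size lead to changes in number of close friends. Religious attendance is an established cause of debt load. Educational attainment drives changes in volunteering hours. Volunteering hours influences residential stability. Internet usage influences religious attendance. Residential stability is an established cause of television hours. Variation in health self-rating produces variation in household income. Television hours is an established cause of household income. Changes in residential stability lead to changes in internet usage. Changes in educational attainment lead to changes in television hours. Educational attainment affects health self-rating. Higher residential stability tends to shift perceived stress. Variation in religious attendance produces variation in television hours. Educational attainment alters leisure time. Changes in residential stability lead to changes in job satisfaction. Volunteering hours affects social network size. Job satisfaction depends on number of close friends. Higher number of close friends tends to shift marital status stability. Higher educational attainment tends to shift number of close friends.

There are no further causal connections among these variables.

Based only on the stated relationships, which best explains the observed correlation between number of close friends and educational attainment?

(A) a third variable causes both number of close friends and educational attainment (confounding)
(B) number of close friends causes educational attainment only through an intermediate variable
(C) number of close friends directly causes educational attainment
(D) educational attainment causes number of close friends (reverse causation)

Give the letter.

D

The stated link runs educational attainment → number of close friends; number of close friends has no causal path to educational attainment. No variable causes both, so confounding is ruled out. The correlation reflects reverse causation.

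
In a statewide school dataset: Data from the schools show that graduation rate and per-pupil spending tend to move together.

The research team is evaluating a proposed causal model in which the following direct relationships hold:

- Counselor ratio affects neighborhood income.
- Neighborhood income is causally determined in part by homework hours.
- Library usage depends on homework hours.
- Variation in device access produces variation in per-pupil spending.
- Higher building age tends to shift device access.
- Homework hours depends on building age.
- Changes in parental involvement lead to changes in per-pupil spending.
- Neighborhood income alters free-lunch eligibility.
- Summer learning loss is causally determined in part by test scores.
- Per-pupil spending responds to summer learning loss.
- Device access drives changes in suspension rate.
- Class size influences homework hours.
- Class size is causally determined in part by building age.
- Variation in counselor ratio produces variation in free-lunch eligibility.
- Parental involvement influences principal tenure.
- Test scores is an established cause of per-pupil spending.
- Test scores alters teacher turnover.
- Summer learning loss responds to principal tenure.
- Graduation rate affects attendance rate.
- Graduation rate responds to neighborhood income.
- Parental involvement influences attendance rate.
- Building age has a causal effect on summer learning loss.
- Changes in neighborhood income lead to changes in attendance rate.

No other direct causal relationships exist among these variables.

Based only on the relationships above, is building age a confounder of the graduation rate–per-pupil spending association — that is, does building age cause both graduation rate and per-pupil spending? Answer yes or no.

Building age has a causal path to graduation rate (building age → homework hours → neighborhood income → graduation rate) and to per-pupil spending (building age → summer learning loss → per-pupil spending), so it is a common cause of both — a confounder.

yes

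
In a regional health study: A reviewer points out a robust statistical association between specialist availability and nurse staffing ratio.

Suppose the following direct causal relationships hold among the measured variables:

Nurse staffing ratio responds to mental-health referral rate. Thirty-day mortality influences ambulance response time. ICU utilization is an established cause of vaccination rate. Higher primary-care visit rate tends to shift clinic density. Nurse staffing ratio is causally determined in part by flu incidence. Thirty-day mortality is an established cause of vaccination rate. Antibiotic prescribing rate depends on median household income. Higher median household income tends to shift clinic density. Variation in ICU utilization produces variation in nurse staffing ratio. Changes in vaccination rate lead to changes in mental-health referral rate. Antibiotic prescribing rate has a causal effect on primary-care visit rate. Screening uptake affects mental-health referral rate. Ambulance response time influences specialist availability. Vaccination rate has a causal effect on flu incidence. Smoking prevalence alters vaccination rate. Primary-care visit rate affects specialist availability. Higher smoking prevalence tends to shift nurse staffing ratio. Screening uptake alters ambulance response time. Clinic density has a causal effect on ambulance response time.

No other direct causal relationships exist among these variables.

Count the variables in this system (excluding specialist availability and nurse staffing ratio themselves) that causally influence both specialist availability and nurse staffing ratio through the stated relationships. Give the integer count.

2

The common causes are: screening uptake (to specialist availability via screening uptake → ambulance response time → specialist availability; to nurse staffing ratio via screening uptake → mental-health referral rate → nurse staffing ratio); thirty-day mortality (to specialist availability via thirty-day mortality → ambulance response time → specialist availability; to nurse staffing ratio via thirty-day mortality → vaccination rate → flu incidence → nurse staffing ratio).
Every other variable lacks a causal path to at least one of specialist availability and nurse staffing ratio.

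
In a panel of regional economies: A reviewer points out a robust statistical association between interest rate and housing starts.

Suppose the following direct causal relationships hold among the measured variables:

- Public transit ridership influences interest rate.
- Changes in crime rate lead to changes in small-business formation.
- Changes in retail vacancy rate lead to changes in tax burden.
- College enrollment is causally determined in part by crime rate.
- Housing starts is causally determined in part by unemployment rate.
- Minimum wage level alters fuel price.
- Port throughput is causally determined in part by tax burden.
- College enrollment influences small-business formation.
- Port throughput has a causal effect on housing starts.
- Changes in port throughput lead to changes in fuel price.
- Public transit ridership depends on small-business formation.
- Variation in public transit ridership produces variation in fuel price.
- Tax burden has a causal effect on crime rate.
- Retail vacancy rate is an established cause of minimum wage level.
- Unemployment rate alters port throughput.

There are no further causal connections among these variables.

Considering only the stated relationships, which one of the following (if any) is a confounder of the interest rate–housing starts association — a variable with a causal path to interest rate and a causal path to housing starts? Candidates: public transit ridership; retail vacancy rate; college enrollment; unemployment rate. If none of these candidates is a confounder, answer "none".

Retail vacancy rate causes interest rate (retail vacancy rate → tax burden → crime rate → small-business formation → public transit ridership → interest rate) and also causes housing starts (retail vacancy rate → tax burden → port throughput → housing starts); it is a common cause of both.
Each of the other candidates lacks a causal path to at least one of interest rate and housing starts, so they do not confound the relationship.

retail vacancy rate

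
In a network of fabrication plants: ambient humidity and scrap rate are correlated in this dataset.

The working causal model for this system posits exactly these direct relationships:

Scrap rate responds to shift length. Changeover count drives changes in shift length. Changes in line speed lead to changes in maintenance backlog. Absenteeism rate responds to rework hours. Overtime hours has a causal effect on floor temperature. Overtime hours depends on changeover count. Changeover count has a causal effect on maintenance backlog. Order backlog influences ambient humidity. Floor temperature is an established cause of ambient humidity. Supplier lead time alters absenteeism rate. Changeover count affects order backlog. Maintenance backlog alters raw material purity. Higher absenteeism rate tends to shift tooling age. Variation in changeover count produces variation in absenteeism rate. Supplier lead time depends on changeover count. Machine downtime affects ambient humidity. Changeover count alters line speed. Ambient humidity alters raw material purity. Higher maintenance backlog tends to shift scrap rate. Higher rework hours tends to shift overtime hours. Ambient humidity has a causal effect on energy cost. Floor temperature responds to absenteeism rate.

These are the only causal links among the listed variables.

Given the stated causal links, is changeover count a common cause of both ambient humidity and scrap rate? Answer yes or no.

yes

Changeover count has a causal path to ambient humidity (changeover count → order backlog → ambient humidity) and to scrap rate (changeover count → shift length → scrap rate), so it is a common cause of both — a confounder.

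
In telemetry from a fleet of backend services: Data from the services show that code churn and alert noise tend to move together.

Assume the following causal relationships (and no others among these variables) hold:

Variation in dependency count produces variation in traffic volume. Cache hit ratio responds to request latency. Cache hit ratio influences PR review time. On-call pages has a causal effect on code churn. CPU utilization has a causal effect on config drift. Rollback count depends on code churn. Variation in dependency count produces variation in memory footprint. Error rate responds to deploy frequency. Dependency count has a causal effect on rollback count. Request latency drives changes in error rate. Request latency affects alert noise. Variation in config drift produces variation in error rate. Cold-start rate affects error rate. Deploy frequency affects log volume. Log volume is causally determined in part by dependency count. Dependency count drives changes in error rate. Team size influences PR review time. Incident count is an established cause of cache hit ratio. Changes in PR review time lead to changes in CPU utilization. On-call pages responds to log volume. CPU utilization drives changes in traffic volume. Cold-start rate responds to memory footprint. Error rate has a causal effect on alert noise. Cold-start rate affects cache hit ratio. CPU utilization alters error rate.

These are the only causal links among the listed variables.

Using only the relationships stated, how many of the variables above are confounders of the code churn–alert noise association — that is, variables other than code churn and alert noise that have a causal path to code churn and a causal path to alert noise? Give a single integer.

2

The common causes are: dependency count (to code churn via dependency count → log volume → on-call pages → code churn; to alert noise via dependency count → error rate → alert noise); deploy frequency (to code churn via deploy frequency → log volume → on-call pages → code churn; to alert noise via deploy frequency → error rate → alert noise).
Every other variable lacks a causal path to at least one of code churn and alert noise.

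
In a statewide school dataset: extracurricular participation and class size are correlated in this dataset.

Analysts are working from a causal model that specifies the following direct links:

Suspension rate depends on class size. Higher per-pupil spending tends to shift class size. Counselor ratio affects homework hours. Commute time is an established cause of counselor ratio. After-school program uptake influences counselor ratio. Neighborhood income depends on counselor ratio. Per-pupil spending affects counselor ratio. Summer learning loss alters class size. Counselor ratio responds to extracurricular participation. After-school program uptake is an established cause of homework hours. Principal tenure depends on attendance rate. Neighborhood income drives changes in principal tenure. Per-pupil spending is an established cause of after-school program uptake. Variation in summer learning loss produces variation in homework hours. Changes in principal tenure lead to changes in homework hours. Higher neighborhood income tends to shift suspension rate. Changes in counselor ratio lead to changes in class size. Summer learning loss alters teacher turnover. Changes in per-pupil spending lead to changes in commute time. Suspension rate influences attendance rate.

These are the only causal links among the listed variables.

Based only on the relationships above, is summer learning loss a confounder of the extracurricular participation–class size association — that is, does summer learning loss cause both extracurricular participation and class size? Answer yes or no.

Summer learning loss has no stated causal path to extracurricular participation. A confounder must cause both variables, so summer learning loss does not qualify.

no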